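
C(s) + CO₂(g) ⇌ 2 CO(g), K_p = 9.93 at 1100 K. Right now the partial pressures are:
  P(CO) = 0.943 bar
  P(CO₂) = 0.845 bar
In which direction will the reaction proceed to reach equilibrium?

in the forward direction

(C is a pure solid — omitted from Q_p.)
Q_p = P(CO)² / P(CO₂) = (0.943)² / (0.845) = 1.05
Q_p = 1.05 < K_p = 9.93, so the forward reaction proceeds.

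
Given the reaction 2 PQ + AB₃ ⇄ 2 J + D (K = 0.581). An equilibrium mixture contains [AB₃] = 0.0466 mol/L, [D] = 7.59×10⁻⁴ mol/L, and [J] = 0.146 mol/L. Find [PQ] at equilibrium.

At equilibrium, K = [J]²·[D] / ([PQ]²·[AB₃]) = 0.581.
(0.146)²·(7.59×10⁻⁴) / (([PQ])²·(0.0466)) = 0.581
[PQ]² = 5.98×10⁻⁴ ⇒ [PQ] = 0.0244 mol/L

[PQ] = 0.0244 mol/L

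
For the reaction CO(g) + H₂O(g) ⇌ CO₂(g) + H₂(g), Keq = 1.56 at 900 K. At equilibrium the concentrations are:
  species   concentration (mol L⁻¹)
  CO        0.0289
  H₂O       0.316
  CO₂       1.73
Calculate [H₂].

[H₂] = 0.00823 mol L⁻¹

At equilibrium, Keq = [CO₂]·[H₂] / ([CO]·[H₂O]) = 1.56.
(1.73)·([H₂]) / ((0.0289)·(0.316)) = 1.56
[H₂] = 0.00823 mol L⁻¹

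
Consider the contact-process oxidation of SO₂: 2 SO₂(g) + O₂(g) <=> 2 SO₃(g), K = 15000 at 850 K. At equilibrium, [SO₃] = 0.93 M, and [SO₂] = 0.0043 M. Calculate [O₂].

At equilibrium, K = [SO₃]² / ([SO₂]²·[O₂]) = 15000.
(0.93)² / ((0.0043)²·([O₂])) = 15000
[O₂] = 3.12 = 3.1 M

[O₂] = 3.1 M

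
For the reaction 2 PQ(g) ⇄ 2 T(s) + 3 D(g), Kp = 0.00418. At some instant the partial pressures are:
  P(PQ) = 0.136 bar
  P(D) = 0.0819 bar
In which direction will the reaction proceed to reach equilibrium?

(T is a pure solid — omitted from Qp.)
Qp = P(D)³ / P(PQ)² = (0.0819)³ / (0.136)² = 0.0297
Qp = 0.0297 > Kp = 0.00418, so the reverse reaction proceeds.

in the reverse direction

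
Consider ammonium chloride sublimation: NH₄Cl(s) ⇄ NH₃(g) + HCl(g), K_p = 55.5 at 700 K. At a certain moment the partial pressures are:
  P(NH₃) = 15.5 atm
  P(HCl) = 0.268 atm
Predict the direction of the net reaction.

(NH₄Cl is a pure solid — omitted from Q_p.)
Q_p = P(NH₃)·P(HCl) = (15.5)·(0.268) = 4.15
Q_p = 4.15 < K_p = 55.5, so the forward reaction proceeds.

toward products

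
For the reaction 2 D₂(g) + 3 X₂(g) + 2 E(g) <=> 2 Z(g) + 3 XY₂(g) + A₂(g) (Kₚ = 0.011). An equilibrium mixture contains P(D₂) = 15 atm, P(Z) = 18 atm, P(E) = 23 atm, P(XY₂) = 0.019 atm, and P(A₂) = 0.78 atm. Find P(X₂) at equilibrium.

At equilibrium, Kₚ = P(Z)²·P(XY₂)³·P(A₂) / (P(D₂)²·P(X₂)³·P(E)²) = 0.011.
(18)²·(0.019)³·(0.78) / ((15)²·(P(X₂))³·(23)²) = 0.011
P(X₂)³ = 1.32×10⁻⁶ ⇒ P(X₂) = 0.011 atm

P(X₂) = 0.011 atm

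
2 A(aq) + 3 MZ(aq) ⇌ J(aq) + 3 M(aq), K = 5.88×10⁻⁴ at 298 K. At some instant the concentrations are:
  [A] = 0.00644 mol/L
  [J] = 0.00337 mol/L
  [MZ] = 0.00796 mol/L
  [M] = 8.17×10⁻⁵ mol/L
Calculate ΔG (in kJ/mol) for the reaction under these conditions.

ΔG = -4.71 kJ/mol

Q = [J]·[M]³ / ([A]²·[MZ]³) = (0.00337)·(8.17×10⁻⁵)³ / ((0.00644)²·(0.00796)³) = 8.79×10⁻⁵
ΔG = RT ln(Q/K) = (8.314 J mol⁻¹ K⁻¹)(298 K) × ln(8.79×10⁻⁵/5.88×10⁻⁴)
   = (2.478 kJ/mol)(-1.901) = -4.71 kJ/mol
ΔG < 0, so the forward reaction is spontaneous (proceeds forward).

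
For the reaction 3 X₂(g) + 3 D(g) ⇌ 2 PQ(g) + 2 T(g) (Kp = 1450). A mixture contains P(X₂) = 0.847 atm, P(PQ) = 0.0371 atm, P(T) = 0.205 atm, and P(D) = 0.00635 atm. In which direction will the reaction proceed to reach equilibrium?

Qp = P(PQ)²·P(T)² / (P(X₂)³·P(D)³) = (0.0371)²·(0.205)² / ((0.847)³·(0.00635)³) = 372
Qp = 372 < Kp = 1450, so the forward reaction proceeds.

forward (toward products)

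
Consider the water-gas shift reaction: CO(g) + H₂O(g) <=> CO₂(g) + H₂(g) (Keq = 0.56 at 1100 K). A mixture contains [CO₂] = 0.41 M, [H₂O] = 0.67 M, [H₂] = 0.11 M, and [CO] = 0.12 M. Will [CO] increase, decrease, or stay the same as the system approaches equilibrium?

Q = [CO₂]·[H₂] / ([CO]·[H₂O]) = (0.41)·(0.11) / ((0.12)·(0.67)) = 0.56
Q = 0.56 = Keq; the system is at equilibrium.

stay the same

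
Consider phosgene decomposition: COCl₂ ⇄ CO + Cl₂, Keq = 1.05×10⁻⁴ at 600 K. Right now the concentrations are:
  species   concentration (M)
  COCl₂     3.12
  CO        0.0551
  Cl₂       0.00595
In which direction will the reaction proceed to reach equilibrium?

no net change (already at equilibrium)

Q = [CO]·[Cl₂] / [COCl₂] = (0.0551)·(0.00595) / (3.12) = 1.05×10⁻⁴
Q = 1.05×10⁻⁴ = Keq, so the system is already at equilibrium.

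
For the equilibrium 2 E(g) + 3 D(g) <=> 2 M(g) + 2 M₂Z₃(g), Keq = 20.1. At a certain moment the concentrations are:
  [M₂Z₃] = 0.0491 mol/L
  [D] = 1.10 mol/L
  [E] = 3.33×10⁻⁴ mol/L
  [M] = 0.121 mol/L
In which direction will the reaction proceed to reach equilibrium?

Q = [M]²·[M₂Z₃]² / ([E]²·[D]³) = (0.121)²·(0.0491)² / ((3.33×10⁻⁴)²·(1.10)³) = 239
Q = 239 > Keq = 20.1, so the reverse reaction proceeds.

in the reverse direction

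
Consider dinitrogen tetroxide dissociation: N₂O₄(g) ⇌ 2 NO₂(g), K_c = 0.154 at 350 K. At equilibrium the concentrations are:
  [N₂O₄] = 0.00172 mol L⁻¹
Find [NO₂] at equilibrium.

[NO₂] = 0.0163 mol L⁻¹

At equilibrium, K_c = [NO₂]² / [N₂O₄] = 0.154.
([NO₂])² / (0.00172) = 0.154
[NO₂]² = 2.65e-4 ⇒ [NO₂] = 0.0163 mol L⁻¹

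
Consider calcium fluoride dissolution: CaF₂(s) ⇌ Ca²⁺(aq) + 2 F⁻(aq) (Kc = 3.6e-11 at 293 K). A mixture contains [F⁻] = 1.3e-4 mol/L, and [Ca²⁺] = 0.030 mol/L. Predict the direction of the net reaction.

(CaF₂ is a pure solid — omitted from Qc.)
Qc = [Ca²⁺]·[F⁻]² = (0.030)·(1.3e-4)² = 5.1e-10
Qc = 5.1e-10 > Kc = 3.6e-11, so the reverse reaction proceeds.

reverse (toward reactants)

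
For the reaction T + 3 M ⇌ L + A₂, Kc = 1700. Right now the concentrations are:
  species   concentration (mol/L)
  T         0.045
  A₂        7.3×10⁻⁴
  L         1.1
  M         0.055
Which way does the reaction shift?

toward products

Qc = [L]·[A₂] / ([T]·[M]³) = (1.1)·(7.3×10⁻⁴) / ((0.045)·(0.055)³) = 110
Qc = 110 < Kc = 1700, so the forward reaction proceeds.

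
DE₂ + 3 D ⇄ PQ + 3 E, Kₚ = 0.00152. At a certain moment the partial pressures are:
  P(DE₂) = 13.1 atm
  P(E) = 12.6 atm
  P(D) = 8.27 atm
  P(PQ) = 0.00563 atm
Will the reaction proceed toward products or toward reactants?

no net change (already at equilibrium)

Qₚ = P(PQ)·P(E)³ / (P(DE₂)·P(D)³) = (0.00563)·(12.6)³ / ((13.1)·(8.27)³) = 0.00152
Qₚ = 0.00152 = Kₚ, so the system is already at equilibrium.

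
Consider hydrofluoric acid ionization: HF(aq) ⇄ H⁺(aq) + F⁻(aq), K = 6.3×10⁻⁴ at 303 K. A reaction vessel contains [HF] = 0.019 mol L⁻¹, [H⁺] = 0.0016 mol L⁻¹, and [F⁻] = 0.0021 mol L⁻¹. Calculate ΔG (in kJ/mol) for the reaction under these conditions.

Q = [H⁺]·[F⁻] / [HF] = (0.0016)·(0.0021) / (0.019) = 1.77×10⁻⁴
ΔG = RT ln(Q/K) = (8.314 J mol⁻¹ K⁻¹)(303 K) × ln(1.77×10⁻⁴/6.3×10⁻⁴)
   = (2.519 kJ/mol)(-1.270) = -3.20 kJ/mol
ΔG < 0, so the forward reaction is spontaneous (proceeds forward).

ΔG = -3.20 kJ/mol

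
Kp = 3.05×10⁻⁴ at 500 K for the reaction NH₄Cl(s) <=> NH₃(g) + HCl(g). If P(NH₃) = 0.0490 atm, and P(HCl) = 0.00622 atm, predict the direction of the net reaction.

(NH₄Cl is a pure solid — omitted from Qp.)
Qp = P(NH₃)·P(HCl) = (0.0490)·(0.00622) = 3.05×10⁻⁴
Qp = 3.05×10⁻⁴ = Kp, so the system is already at equilibrium.

no net change (already at equilibrium)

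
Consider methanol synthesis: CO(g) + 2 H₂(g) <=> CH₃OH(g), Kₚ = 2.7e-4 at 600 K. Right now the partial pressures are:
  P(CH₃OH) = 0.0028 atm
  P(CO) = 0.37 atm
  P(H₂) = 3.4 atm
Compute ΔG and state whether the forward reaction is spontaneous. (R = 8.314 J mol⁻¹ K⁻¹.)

Qₚ = P(CH₃OH) / (P(CO)·P(H₂)²) = (0.0028) / ((0.37)·(3.4)²) = 6.55e-4
ΔG = RT ln(Qₚ/Kₚ) = (8.314 J mol⁻¹ K⁻¹)(600 K) × ln(6.55e-4/2.7e-4)
   = (4.988 kJ/mol)(0.8862) = 4.42 kJ/mol
ΔG > 0, so the forward reaction is non-spontaneous (proceeds in reverse).

ΔG = 4.42 kJ/mol; the forward reaction is non-spontaneous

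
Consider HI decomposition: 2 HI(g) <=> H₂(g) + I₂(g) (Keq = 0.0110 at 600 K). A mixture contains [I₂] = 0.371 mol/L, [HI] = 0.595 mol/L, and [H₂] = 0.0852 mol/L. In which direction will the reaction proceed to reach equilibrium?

toward reactants

Q = [H₂]·[I₂] / [HI]² = (0.0852)·(0.371) / (0.595)² = 0.0893
Q = 0.0893 > Keq = 0.0110, so the reverse reaction proceeds.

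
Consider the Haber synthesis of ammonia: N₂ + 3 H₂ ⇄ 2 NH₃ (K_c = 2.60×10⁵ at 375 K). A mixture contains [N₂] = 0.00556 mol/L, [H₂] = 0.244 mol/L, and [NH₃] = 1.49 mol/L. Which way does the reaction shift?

forward (toward products)

Q_c = [NH₃]² / ([N₂]·[H₂]³) = (1.49)² / ((0.00556)·(0.244)³) = 27500
Q_c = 27500 < K_c = 2.60×10⁵, so the forward reaction proceeds.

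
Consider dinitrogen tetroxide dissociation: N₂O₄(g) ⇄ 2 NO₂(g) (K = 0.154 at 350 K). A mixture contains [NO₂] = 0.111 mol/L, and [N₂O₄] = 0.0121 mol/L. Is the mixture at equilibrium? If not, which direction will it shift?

Q = [NO₂]² / [N₂O₄] = (0.111)² / (0.0121) = 1.02
Q = 1.02 > K = 0.154: net reverse reaction.

no; Q > K, reaction proceeds in reverse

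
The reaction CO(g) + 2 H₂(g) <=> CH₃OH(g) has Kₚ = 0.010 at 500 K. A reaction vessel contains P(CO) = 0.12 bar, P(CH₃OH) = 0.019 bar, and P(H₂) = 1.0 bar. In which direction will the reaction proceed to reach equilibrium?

Qₚ = P(CH₃OH) / (P(CO)·P(H₂)²) = (0.019) / ((0.12)·(1.0)²) = 0.16
Qₚ = 0.16 > Kₚ = 0.010, so the reverse reaction proceeds.

to the left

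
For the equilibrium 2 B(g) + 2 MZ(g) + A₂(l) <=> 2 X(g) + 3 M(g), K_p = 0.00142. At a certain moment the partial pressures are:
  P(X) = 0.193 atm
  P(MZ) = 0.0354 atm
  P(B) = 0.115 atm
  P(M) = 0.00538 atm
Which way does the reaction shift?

(A₂ is a pure liquid — omitted from Q_p.)
Q_p = P(X)²·P(M)³ / (P(B)²·P(MZ)²) = (0.193)²·(0.00538)³ / ((0.115)²·(0.0354)²) = 3.50×10⁻⁴
Q_p = 3.50×10⁻⁴ < K_p = 0.00142, so the forward reaction proceeds.

forward (toward products)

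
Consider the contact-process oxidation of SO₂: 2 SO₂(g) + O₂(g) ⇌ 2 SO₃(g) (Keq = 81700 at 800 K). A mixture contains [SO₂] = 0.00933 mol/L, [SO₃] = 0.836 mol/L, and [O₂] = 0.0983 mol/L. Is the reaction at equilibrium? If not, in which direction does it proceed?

Q = [SO₃]² / ([SO₂]²·[O₂]) = (0.836)² / ((0.00933)²·(0.0983)) = 81700
Q = 81700 = Keq, so the system is already at equilibrium.

no net change (already at equilibrium)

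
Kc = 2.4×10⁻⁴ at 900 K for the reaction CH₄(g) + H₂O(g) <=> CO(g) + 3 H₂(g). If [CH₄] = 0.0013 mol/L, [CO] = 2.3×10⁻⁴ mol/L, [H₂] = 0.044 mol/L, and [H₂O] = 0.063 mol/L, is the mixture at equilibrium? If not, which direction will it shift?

Qc = [CO]·[H₂]³ / ([CH₄]·[H₂O]) = (2.3×10⁻⁴)·(0.044)³ / ((0.0013)·(0.063)) = 2.4×10⁻⁴
Qc = 2.4×10⁻⁴ = Kc; the system is at equilibrium.

yes, at equilibrium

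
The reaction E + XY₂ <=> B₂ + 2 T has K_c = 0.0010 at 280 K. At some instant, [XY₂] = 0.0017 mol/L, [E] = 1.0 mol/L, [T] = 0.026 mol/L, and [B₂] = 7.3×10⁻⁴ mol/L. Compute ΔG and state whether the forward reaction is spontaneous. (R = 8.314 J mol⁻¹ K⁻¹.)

ΔG = -2.88 kJ/mol; the forward reaction is spontaneous

Q_c = [B₂]·[T]² / ([E]·[XY₂]) = (7.3×10⁻⁴)·(0.026)² / ((1.0)·(0.0017)) = 2.90×10⁻⁴
ΔG = RT ln(Q_c/K_c) = (8.314 J mol⁻¹ K⁻¹)(280 K) × ln(2.90×10⁻⁴/0.0010)
   = (2.328 kJ/mol)(-1.238) = -2.88 kJ/mol
ΔG < 0, so the forward reaction is spontaneous (proceeds forward).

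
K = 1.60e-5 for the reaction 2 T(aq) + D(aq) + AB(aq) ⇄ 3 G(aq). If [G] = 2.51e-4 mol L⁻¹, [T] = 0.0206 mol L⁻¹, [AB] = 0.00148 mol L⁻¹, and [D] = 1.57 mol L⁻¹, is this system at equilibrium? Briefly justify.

Q = [G]³ / ([T]²·[D]·[AB]) = (2.51e-4)³ / ((0.0206)²·(1.57)·(0.00148)) = 1.60e-5
Q = 1.60e-5 = K; the system is at equilibrium.

yes, at equilibrium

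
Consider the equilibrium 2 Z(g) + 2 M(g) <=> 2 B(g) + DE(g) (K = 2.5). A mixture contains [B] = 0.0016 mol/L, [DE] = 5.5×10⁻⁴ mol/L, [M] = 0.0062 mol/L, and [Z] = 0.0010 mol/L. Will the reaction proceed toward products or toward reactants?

Q = [B]²·[DE] / ([Z]²·[M]²) = (0.0016)²·(5.5×10⁻⁴) / ((0.0010)²·(0.0062)²) = 37
Q = 37 > K = 2.5, so the reverse reaction proceeds.

in the reverse direction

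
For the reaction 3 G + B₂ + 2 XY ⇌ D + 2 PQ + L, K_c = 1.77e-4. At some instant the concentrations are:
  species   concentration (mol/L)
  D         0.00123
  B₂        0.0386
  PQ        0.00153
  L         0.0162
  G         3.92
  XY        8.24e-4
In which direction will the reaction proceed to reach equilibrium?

in the forward direction

Q_c = [D]·[PQ]²·[L] / ([G]³·[B₂]·[XY]²) = (0.00123)·(0.00153)²·(0.0162) / ((3.92)³·(0.0386)·(8.24e-4)²) = 2.95e-5
Q_c = 2.95e-5 < K_c = 1.77e-4, so the forward reaction proceeds.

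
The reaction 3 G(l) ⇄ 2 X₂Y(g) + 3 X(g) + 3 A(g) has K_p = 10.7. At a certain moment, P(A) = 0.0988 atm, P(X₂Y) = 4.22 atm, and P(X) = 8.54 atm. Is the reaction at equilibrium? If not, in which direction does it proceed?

neither direction; the system is at equilibrium

(G is a pure liquid — omitted from Q_p.)
Q_p = P(X₂Y)²·P(X)³·P(A)³ = (4.22)²·(8.54)³·(0.0988)³ = 10.7
Q_p = 10.7 = K_p, so the system is already at equilibrium.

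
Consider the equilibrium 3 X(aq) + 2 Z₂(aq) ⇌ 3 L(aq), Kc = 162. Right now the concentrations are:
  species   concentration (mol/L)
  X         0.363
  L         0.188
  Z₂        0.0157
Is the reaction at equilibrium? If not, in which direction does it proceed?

reverse (toward reactants)

Qc = [L]³ / ([X]³·[Z₂]²) = (0.188)³ / ((0.363)³·(0.0157)²) = 564
Qc = 564 > Kc = 162, so the reverse reaction proceeds.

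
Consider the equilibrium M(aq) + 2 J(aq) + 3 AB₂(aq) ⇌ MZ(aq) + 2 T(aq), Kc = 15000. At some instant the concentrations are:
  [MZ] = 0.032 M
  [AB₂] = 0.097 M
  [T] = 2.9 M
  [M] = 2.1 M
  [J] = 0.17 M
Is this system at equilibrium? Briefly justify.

no; Q < K, reaction proceeds forward

Qc = [MZ]·[T]² / ([M]·[J]²·[AB₂]³) = (0.032)·(2.9)² / ((2.1)·(0.17)²·(0.097)³) = 4900
Qc = 4900 < Kc = 15000: net forward reaction.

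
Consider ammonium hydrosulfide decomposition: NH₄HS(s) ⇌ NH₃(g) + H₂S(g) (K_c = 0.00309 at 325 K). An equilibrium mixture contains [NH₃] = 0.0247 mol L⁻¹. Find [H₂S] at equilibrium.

[H₂S] = 0.125 mol L⁻¹

(NH₄HS is a pure solid — omitted from K_c.)
At equilibrium, K_c = [NH₃]·[H₂S] = 0.00309.
(0.0247)·([H₂S]) = 0.00309
[H₂S] = 0.125 mol L⁻¹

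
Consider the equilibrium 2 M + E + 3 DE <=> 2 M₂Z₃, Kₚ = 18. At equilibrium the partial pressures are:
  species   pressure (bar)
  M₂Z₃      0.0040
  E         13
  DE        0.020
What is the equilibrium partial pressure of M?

At equilibrium, Kₚ = P(M₂Z₃)² / (P(M)²·P(E)·P(DE)³) = 18.
(0.0040)² / ((P(M))²·(13)·(0.020)³) = 18
P(M)² = 0.00855 ⇒ P(M) = 0.092 bar

P(M) = 0.092 bar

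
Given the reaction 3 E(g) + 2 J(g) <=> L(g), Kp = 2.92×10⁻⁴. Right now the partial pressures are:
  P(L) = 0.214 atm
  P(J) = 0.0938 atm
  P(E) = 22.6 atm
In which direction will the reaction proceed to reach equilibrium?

to the left

Qp = P(L) / (P(E)³·P(J)²) = (0.214) / ((22.6)³·(0.0938)²) = 0.00211
Qp = 0.00211 > Kp = 2.92×10⁻⁴, so the reverse reaction proceeds.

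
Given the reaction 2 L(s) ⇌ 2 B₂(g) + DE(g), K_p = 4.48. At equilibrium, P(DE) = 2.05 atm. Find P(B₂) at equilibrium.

P(B₂) = 1.48 atm

(L is a pure solid — omitted from K_p.)
At equilibrium, K_p = P(B₂)²·P(DE) = 4.48.
(P(B₂))²·(2.05) = 4.48
P(B₂)² = 2.19 ⇒ P(B₂) = 1.48 atm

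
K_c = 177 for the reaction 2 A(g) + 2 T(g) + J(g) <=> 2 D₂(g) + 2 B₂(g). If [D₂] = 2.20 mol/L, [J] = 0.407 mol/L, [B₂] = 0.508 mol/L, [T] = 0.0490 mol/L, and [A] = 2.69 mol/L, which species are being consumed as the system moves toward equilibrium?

none (at equilibrium)

Q_c = [D₂]²·[B₂]² / ([A]²·[T]²·[J]) = (2.20)²·(0.508)² / ((2.69)²·(0.0490)²·(0.407)) = 177
Q_c = 177 = K_c; the system is at equilibrium.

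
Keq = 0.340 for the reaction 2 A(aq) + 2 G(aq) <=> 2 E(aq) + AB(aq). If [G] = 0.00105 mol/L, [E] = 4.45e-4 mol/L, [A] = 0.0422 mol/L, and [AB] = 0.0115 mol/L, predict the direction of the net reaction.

reverse (toward reactants)

Q = [E]²·[AB] / ([A]²·[G]²) = (4.45e-4)²·(0.0115) / ((0.0422)²·(0.00105)²) = 1.16
Q = 1.16 > Keq = 0.340, so the reverse reaction proceeds.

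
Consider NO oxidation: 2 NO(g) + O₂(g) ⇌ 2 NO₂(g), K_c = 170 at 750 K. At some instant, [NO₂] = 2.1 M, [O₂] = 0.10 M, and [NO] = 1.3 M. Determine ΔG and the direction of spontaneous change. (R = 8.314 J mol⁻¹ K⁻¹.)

ΔG = -11.7 kJ/mol; the forward reaction is spontaneous

Q_c = [NO₂]² / ([NO]²·[O₂]) = (2.1)² / ((1.3)²·(0.10)) = 26.1
ΔG = RT ln(Q_c/K_c) = (8.314 J mol⁻¹ K⁻¹)(750 K) × ln(26.1/170)
   = (6.236 kJ/mol)(-1.874) = -11.7 kJ/mol
ΔG < 0, so the forward reaction is spontaneous (proceeds forward).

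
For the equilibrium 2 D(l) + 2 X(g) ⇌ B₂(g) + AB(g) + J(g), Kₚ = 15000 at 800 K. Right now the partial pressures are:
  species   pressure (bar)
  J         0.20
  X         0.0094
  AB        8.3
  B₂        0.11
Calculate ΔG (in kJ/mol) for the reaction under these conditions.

ΔG = -13.2 kJ/mol

(D is a pure liquid — omitted from Qₚ.)
Qₚ = P(B₂)·P(AB)·P(J) / P(X)² = (0.11)·(8.3)·(0.20) / (0.0094)² = 2070
ΔG = RT ln(Qₚ/Kₚ) = (8.314 J mol⁻¹ K⁻¹)(800 K) × ln(2070/15000)
   = (6.651 kJ/mol)(-1.981) = -13.2 kJ/mol
ΔG < 0, so the forward reaction is spontaneous (proceeds forward).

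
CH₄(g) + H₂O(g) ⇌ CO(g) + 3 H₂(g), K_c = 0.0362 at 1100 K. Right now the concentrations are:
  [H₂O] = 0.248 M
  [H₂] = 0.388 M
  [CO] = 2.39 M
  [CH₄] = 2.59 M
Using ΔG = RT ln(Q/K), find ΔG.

ΔG = 16.4 kJ/mol

Q_c = [CO]·[H₂]³ / ([CH₄]·[H₂O]) = (2.39)·(0.388)³ / ((2.59)·(0.248)) = 0.217
ΔG = RT ln(Q_c/K_c) = (8.314 J mol⁻¹ K⁻¹)(1100 K) × ln(0.217/0.0362)
   = (9.145 kJ/mol)(1.791) = 16.4 kJ/mol
ΔG > 0, so the forward reaction is non-spontaneous (proceeds in reverse).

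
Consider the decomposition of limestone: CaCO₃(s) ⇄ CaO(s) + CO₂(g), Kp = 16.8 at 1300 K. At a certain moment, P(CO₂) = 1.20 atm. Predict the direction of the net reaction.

forward (toward products)

(CaCO₃, CaO are pure solids — omitted from Qp.)
Qp = P(CO₂) = 1.20
Qp = 1.20 < Kp = 16.8, so the forward reaction proceeds.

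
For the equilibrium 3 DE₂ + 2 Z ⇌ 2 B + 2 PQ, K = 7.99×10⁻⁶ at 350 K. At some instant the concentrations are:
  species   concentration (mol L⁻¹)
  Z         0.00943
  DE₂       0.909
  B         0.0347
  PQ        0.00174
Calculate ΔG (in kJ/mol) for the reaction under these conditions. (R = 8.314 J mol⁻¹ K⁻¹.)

Q = [B]²·[PQ]² / ([DE₂]³·[Z]²) = (0.0347)²·(0.00174)² / ((0.909)³·(0.00943)²) = 5.46×10⁻⁵
ΔG = RT ln(Q/K) = (8.314 J mol⁻¹ K⁻¹)(350 K) × ln(5.46×10⁻⁵/7.99×10⁻⁶)
   = (2.910 kJ/mol)(1.922) = 5.59 kJ/mol
ΔG > 0, so the forward reaction is non-spontaneous (proceeds in reverse).

ΔG = 5.59 kJ/mol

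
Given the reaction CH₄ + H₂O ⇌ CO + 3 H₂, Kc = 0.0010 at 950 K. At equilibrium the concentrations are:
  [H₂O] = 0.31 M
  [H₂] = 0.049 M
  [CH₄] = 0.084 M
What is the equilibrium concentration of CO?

[CO] = 0.22 M

At equilibrium, Kc = [CO]·[H₂]³ / ([CH₄]·[H₂O]) = 0.0010.
([CO])·(0.049)³ / ((0.084)·(0.31)) = 0.0010
[CO] = 0.221 = 0.22 M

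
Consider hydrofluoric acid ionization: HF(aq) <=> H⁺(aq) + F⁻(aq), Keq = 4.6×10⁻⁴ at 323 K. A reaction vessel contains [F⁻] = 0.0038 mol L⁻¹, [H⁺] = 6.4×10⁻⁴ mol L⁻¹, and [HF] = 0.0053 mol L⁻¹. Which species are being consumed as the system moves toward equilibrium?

none (at equilibrium)

Q = [H⁺]·[F⁻] / [HF] = (6.4×10⁻⁴)·(0.0038) / (0.0053) = 4.6×10⁻⁴
Q = 4.6×10⁻⁴ = Keq; the system is at equilibrium.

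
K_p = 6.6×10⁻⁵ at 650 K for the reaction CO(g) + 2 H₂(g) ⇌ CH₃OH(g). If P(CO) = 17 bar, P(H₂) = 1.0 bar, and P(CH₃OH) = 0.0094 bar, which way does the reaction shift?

Q_p = P(CH₃OH) / (P(CO)·P(H₂)²) = (0.0094) / ((17)·(1.0)²) = 5.5×10⁻⁴
Q_p = 5.5×10⁻⁴ > K_p = 6.6×10⁻⁵, so the reverse reaction proceeds.

toward reactants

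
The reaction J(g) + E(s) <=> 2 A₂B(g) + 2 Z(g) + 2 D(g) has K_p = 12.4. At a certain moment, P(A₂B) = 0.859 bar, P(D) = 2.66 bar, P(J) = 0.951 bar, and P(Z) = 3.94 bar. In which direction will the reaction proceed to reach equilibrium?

to the left

(E is a pure solid — omitted from Q_p.)
Q_p = P(A₂B)²·P(Z)²·P(D)² / P(J) = (0.859)²·(3.94)²·(2.66)² / (0.951) = 85.2
Q_p = 85.2 > K_p = 12.4, so the reverse reaction proceeds.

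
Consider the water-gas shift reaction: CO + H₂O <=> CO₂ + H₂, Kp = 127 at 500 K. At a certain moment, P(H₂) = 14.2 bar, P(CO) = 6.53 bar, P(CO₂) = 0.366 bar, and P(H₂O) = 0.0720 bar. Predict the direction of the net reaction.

forward (toward products)

Qp = P(CO₂)·P(H₂) / (P(CO)·P(H₂O)) = (0.366)·(14.2) / ((6.53)·(0.0720)) = 11.1
Qp = 11.1 < Kp = 127, so the forward reaction proceeds.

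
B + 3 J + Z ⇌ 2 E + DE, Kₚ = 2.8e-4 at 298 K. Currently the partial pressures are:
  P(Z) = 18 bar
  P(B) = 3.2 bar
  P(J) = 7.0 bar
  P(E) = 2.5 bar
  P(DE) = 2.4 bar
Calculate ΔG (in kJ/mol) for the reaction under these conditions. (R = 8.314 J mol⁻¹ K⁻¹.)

ΔG = 2.47 kJ/mol

Qₚ = P(E)²·P(DE) / (P(B)·P(J)³·P(Z)) = (2.5)²·(2.4) / ((3.2)·(7.0)³·(18)) = 7.59e-4
ΔG = RT ln(Qₚ/Kₚ) = (8.314 J mol⁻¹ K⁻¹)(298 K) × ln(7.59e-4/2.8e-4)
   = (2.478 kJ/mol)(0.9972) = 2.47 kJ/mol
ΔG > 0, so the forward reaction is non-spontaneous (proceeds in reverse).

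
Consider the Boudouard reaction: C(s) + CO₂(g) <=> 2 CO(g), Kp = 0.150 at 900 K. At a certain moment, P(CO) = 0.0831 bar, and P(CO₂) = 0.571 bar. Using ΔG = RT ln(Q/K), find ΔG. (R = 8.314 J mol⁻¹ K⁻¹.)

ΔG = -18.8 kJ/mol

(C is a pure solid — omitted from Qp.)
Qp = P(CO)² / P(CO₂) = (0.0831)² / (0.571) = 0.0121
ΔG = RT ln(Qp/Kp) = (8.314 J mol⁻¹ K⁻¹)(900 K) × ln(0.0121/0.150)
   = (7.483 kJ/mol)(-2.517) = -18.8 kJ/mol
ΔG < 0, so the forward reaction is spontaneous (proceeds forward).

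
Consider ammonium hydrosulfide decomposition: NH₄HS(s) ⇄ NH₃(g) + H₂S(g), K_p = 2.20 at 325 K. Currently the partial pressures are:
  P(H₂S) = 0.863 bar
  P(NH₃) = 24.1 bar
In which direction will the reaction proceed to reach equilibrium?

(NH₄HS is a pure solid — omitted from Q_p.)
Q_p = P(NH₃)·P(H₂S) = (24.1)·(0.863) = 20.8
Q_p = 20.8 > K_p = 2.20, so the reverse reaction proceeds.

reverse (toward reactants)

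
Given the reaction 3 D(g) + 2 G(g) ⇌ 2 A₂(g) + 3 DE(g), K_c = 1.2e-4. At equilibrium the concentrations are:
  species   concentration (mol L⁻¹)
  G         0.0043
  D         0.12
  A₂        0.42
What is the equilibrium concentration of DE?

At equilibrium, K_c = [A₂]²·[DE]³ / ([D]³·[G]²) = 1.2e-4.
(0.42)²·([DE])³ / ((0.12)³·(0.0043)²) = 1.2e-4
[DE]³ = 2.17e-11 ⇒ [DE] = 2.8e-4 mol L⁻¹

[DE] = 2.8e-4 mol L⁻¹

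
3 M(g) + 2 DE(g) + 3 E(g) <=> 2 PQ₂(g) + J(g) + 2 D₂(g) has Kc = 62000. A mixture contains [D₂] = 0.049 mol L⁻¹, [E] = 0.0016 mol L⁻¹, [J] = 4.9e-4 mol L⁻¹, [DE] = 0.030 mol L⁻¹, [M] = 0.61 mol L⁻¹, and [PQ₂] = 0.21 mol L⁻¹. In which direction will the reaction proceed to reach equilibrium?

neither direction; the system is at equilibrium

Qc = [PQ₂]²·[J]·[D₂]² / ([M]³·[DE]²·[E]³) = (0.21)²·(4.9e-4)·(0.049)² / ((0.61)³·(0.030)²·(0.0016)³) = 62000
Qc = 62000 = Kc, so the system is already at equilibrium.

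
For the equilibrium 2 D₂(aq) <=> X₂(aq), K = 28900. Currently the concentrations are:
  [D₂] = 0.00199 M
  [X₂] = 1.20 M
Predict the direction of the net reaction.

reverse (toward reactants)

Q = [X₂] / [D₂]² = (1.20) / (0.00199)² = 3.03×10⁵
Q = 3.03×10⁵ > K = 28900, so the reverse reaction proceeds.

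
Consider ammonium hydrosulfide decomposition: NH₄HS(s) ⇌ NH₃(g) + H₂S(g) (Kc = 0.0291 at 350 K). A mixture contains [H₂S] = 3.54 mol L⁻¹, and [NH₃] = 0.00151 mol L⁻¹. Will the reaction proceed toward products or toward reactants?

to the right

(NH₄HS is a pure solid — omitted from Qc.)
Qc = [NH₃]·[H₂S] = (0.00151)·(3.54) = 0.00535
Qc = 0.00535 < Kc = 0.0291, so the forward reaction proceeds.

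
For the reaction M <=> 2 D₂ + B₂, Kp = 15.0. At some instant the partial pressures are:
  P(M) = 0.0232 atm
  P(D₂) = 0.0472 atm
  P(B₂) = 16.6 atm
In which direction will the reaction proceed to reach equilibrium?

toward products

Qp = P(D₂)²·P(B₂) / P(M) = (0.0472)²·(16.6) / (0.0232) = 1.59
Qp = 1.59 < Kp = 15.0, so the forward reaction proceeds.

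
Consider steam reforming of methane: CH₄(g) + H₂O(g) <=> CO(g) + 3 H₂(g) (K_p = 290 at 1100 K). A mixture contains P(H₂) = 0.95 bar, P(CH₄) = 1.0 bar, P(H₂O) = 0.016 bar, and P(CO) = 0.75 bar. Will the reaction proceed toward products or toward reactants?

forward (toward products)

Q_p = P(CO)·P(H₂)³ / (P(CH₄)·P(H₂O)) = (0.75)·(0.95)³ / ((1.0)·(0.016)) = 40
Q_p = 40 < K_p = 290, so the forward reaction proceeds.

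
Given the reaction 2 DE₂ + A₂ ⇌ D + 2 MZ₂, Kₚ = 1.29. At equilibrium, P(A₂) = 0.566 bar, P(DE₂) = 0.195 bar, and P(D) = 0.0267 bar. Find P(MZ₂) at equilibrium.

At equilibrium, Kₚ = P(D)·P(MZ₂)² / (P(DE₂)²·P(A₂)) = 1.29.
(0.0267)·(P(MZ₂))² / ((0.195)²·(0.566)) = 1.29
P(MZ₂)² = 1.04 ⇒ P(MZ₂) = 1.02 bar

P(MZ₂) = 1.02 bar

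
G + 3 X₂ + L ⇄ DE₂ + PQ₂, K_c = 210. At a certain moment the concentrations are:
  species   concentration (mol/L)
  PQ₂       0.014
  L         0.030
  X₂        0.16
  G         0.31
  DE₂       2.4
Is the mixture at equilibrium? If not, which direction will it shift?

Q_c = [DE₂]·[PQ₂] / ([G]·[X₂]³·[L]) = (2.4)·(0.014) / ((0.31)·(0.16)³·(0.030)) = 880
Q_c = 880 > K_c = 210: net reverse reaction.

no; Q > K, reaction proceeds in reverse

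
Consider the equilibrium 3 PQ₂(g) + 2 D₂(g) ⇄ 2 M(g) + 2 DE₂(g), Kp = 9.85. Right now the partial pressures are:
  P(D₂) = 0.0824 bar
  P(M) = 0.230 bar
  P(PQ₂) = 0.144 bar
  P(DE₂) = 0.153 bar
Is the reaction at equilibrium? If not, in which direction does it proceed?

in the reverse direction

Qp = P(M)²·P(DE₂)² / (P(PQ₂)³·P(D₂)²) = (0.230)²·(0.153)² / ((0.144)³·(0.0824)²) = 61.1
Qp = 61.1 > Kp = 9.85, so the reverse reaction proceeds.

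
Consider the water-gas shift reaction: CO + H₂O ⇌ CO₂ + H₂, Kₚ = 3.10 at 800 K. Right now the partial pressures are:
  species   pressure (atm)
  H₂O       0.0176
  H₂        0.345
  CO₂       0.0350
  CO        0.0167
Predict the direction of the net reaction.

reverse (toward reactants)

Qₚ = P(CO₂)·P(H₂) / (P(CO)·P(H₂O)) = (0.0350)·(0.345) / ((0.0167)·(0.0176)) = 41.1
Qₚ = 41.1 > Kₚ = 3.10, so the reverse reaction proceeds.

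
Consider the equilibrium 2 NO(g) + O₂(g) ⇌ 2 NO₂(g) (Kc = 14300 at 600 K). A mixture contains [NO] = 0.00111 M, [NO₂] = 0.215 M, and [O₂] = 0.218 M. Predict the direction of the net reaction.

Qc = [NO₂]² / ([NO]²·[O₂]) = (0.215)² / ((0.00111)²·(0.218)) = 1.72e5
Qc = 1.72e5 > Kc = 14300, so the reverse reaction proceeds.

in the reverse direction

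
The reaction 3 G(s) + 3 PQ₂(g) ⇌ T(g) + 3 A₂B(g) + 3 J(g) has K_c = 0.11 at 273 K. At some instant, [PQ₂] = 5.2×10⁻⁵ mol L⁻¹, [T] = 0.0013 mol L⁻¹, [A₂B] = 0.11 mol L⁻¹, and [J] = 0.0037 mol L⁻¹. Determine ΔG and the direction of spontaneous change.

ΔG = 3.94 kJ/mol; the forward reaction is non-spontaneous

(G is a pure solid — omitted from Q_c.)
Q_c = [T]·[A₂B]³·[J]³ / [PQ₂]³ = (0.0013)·(0.11)³·(0.0037)³ / (5.2×10⁻⁵)³ = 0.623
ΔG = RT ln(Q_c/K_c) = (8.314 J mol⁻¹ K⁻¹)(273 K) × ln(0.623/0.11)
   = (2.270 kJ/mol)(1.734) = 3.94 kJ/mol
ΔG > 0, so the forward reaction is non-spontaneous (proceeds in reverse).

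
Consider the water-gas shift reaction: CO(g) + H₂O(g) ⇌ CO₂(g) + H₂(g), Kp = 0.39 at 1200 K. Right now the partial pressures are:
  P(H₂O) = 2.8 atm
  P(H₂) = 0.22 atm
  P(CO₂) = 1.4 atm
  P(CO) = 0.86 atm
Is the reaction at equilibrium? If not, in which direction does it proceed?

Qp = P(CO₂)·P(H₂) / (P(CO)·P(H₂O)) = (1.4)·(0.22) / ((0.86)·(2.8)) = 0.13
Qp = 0.13 < Kp = 0.39, so the forward reaction proceeds.

toward products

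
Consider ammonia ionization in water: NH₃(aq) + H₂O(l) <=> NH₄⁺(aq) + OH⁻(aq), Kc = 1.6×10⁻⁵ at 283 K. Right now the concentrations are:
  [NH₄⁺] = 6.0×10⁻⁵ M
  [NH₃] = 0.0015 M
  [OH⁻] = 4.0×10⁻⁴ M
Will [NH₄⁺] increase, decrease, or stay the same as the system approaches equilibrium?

stay the same

(H₂O is a pure liquid — omitted from Qc.)
Qc = [NH₄⁺]·[OH⁻] / [NH₃] = (6.0×10⁻⁵)·(4.0×10⁻⁴) / (0.0015) = 1.6×10⁻⁵
Qc = 1.6×10⁻⁵ = Kc; the system is at equilibrium.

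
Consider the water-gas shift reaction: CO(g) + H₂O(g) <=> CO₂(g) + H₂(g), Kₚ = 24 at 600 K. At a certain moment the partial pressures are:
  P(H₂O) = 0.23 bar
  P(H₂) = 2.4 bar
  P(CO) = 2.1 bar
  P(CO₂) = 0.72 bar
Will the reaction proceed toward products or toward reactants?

forward (toward products)

Qₚ = P(CO₂)·P(H₂) / (P(CO)·P(H₂O)) = (0.72)·(2.4) / ((2.1)·(0.23)) = 3.6
Qₚ = 3.6 < Kₚ = 24, so the forward reaction proceeds.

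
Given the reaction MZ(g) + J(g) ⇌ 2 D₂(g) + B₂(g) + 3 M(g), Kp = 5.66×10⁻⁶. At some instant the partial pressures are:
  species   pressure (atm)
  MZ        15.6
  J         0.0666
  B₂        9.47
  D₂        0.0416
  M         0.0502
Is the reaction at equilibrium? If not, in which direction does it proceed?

in the forward direction

Qp = P(D₂)²·P(B₂)·P(M)³ / (P(MZ)·P(J)) = (0.0416)²·(9.47)·(0.0502)³ / ((15.6)·(0.0666)) = 2.00×10⁻⁶
Qp = 2.00×10⁻⁶ < Kp = 5.66×10⁻⁶, so the forward reaction proceeds.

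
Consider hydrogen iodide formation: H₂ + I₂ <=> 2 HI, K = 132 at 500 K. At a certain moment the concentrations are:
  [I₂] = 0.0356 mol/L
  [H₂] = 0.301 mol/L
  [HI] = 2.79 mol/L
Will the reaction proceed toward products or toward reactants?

Q = [HI]² / ([H₂]·[I₂]) = (2.79)² / ((0.301)·(0.0356)) = 726
Q = 726 > K = 132, so the reverse reaction proceeds.

toward reactants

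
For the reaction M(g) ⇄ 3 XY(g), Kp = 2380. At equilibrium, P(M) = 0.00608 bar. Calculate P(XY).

At equilibrium, Kp = P(XY)³ / P(M) = 2380.
(P(XY))³ / (0.00608) = 2380
P(XY)³ = 14.5 ⇒ P(XY) = 2.44 bar

P(XY) = 2.44 bar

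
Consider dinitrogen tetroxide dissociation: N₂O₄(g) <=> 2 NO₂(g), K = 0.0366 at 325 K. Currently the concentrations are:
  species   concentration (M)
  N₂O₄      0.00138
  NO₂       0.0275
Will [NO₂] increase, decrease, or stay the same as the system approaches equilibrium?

Q = [NO₂]² / [N₂O₄] = (0.0275)² / (0.00138) = 0.548
Q = 0.548 > K = 0.0366: net reverse reaction.
NO₂ is a product, so it decreases.

decrease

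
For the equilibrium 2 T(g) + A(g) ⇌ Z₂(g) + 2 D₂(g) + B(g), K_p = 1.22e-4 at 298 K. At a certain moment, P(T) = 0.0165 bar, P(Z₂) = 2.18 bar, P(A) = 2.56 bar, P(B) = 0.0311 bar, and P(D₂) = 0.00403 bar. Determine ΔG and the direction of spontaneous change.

Q_p = P(Z₂)·P(D₂)²·P(B) / (P(T)²·P(A)) = (2.18)·(0.00403)²·(0.0311) / ((0.0165)²·(2.56)) = 0.00158
ΔG = RT ln(Q_p/K_p) = (8.314 J mol⁻¹ K⁻¹)(298 K) × ln(0.00158/1.22e-4)
   = (2.478 kJ/mol)(2.561) = 6.35 kJ/mol
ΔG > 0, so the forward reaction is non-spontaneous (proceeds in reverse).

ΔG = 6.35 kJ/mol; the forward reaction is non-spontaneous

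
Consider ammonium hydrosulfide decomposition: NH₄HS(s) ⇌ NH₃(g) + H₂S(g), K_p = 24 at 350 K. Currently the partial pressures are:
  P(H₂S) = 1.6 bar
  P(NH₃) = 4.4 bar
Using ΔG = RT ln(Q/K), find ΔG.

ΔG = -3.57 kJ/mol

(NH₄HS is a pure solid — omitted from Q_p.)
Q_p = P(NH₃)·P(H₂S) = (4.4)·(1.6) = 7.04
ΔG = RT ln(Q_p/K_p) = (8.314 J mol⁻¹ K⁻¹)(350 K) × ln(7.04/24)
   = (2.910 kJ/mol)(-1.226) = -3.57 kJ/mol
ΔG < 0, so the forward reaction is spontaneous (proceeds forward).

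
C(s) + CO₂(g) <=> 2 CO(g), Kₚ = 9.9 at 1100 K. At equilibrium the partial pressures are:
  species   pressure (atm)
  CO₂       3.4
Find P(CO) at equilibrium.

P(CO) = 5.8 atm

(C is a pure solid — omitted from Kₚ.)
At equilibrium, Kₚ = P(CO)² / P(CO₂) = 9.9.
(P(CO))² / (3.4) = 9.9
P(CO)² = 33.7 ⇒ P(CO) = 5.8 atm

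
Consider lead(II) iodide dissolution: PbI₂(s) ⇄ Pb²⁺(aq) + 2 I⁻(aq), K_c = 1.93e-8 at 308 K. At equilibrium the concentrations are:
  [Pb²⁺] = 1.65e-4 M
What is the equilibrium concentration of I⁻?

[I⁻] = 0.0108 M

(PbI₂ is a pure solid — omitted from K_c.)
At equilibrium, K_c = [Pb²⁺]·[I⁻]² = 1.93e-8.
(1.65e-4)·([I⁻])² = 1.93e-8
[I⁻]² = 1.17e-4 ⇒ [I⁻] = 0.0108 M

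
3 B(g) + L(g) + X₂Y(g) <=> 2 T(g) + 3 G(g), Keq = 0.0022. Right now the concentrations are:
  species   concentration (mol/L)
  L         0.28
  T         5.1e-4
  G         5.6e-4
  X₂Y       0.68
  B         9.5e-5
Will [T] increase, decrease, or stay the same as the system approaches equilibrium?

increase

Q = [T]²·[G]³ / ([B]³·[L]·[X₂Y]) = (5.1e-4)²·(5.6e-4)³ / ((9.5e-5)³·(0.28)·(0.68)) = 2.8e-4
Q = 2.8e-4 < Keq = 0.0022: net forward reaction.
T is a product, so it increases.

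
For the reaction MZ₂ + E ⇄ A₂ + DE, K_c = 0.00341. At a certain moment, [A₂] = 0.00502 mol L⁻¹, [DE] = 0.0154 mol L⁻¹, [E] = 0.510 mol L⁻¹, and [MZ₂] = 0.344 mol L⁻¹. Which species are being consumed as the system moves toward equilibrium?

MZ₂, E (reactants)

Q_c = [A₂]·[DE] / ([MZ₂]·[E]) = (0.00502)·(0.0154) / ((0.344)·(0.510)) = 4.41×10⁻⁴
Q_c = 4.41×10⁻⁴ < K_c = 0.00341: net forward reaction.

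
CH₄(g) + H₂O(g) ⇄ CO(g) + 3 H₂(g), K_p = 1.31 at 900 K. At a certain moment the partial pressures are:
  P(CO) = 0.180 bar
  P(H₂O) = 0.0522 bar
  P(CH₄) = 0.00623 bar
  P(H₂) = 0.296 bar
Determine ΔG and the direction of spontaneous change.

ΔG = 17.9 kJ/mol; the forward reaction is non-spontaneous

Q_p = P(CO)·P(H₂)³ / (P(CH₄)·P(H₂O)) = (0.180)·(0.296)³ / ((0.00623)·(0.0522)) = 14.4
ΔG = RT ln(Q_p/K_p) = (8.314 J mol⁻¹ K⁻¹)(900 K) × ln(14.4/1.31)
   = (7.483 kJ/mol)(2.397) = 17.9 kJ/mol
ΔG > 0, so the forward reaction is non-spontaneous (proceeds in reverse).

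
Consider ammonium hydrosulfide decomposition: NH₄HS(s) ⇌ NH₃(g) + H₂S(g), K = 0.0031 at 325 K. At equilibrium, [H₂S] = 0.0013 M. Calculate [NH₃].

[NH₃] = 2.4 M

(NH₄HS is a pure solid — omitted from K.)
At equilibrium, K = [NH₃]·[H₂S] = 0.0031.
([NH₃])·(0.0013) = 0.0031
[NH₃] = 2.38 = 2.4 M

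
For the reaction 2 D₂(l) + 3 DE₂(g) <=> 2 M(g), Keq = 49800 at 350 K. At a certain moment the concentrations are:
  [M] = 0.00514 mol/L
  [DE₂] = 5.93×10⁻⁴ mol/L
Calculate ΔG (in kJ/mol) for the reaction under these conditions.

ΔG = 2.72 kJ/mol

(D₂ is a pure liquid — omitted from Q.)
Q = [M]² / [DE₂]³ = (0.00514)² / (5.93×10⁻⁴)³ = 1.27×10⁵
ΔG = RT ln(Q/Keq) = (8.314 J mol⁻¹ K⁻¹)(350 K) × ln(1.27×10⁵/49800)
   = (2.910 kJ/mol)(0.9362) = 2.72 kJ/mol
ΔG > 0, so the forward reaction is non-spontaneous (proceeds in reverse).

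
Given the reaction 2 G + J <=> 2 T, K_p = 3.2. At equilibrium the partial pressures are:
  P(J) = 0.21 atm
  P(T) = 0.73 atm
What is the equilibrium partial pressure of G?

P(G) = 0.89 atm

At equilibrium, K_p = P(T)² / (P(G)²·P(J)) = 3.2.
(0.73)² / ((P(G))²·(0.21)) = 3.2
P(G)² = 0.793 ⇒ P(G) = 0.89 atm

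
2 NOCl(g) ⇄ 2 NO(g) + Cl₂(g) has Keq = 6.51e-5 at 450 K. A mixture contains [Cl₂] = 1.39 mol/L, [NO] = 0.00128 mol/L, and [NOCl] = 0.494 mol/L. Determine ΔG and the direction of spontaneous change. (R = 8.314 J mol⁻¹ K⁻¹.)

ΔG = -7.27 kJ/mol; the forward reaction is spontaneous

Q = [NO]²·[Cl₂] / [NOCl]² = (0.00128)²·(1.39) / (0.494)² = 9.33e-6
ΔG = RT ln(Q/Keq) = (8.314 J mol⁻¹ K⁻¹)(450 K) × ln(9.33e-6/6.51e-5)
   = (3.741 kJ/mol)(-1.943) = -7.27 kJ/mol
ΔG < 0, so the forward reaction is spontaneous (proceeds forward).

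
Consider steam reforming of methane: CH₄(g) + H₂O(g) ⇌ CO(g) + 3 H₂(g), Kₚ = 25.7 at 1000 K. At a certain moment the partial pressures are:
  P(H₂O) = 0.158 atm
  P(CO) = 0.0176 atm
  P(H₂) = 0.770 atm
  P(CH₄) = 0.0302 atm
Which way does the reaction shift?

Qₚ = P(CO)·P(H₂)³ / (P(CH₄)·P(H₂O)) = (0.0176)·(0.770)³ / ((0.0302)·(0.158)) = 1.68
Qₚ = 1.68 < Kₚ = 25.7, so the forward reaction proceeds.

toward products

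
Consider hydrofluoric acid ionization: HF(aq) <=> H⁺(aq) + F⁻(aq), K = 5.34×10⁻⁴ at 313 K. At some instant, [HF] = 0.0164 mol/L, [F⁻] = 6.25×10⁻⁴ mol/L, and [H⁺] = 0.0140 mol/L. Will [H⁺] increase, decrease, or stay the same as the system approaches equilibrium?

stay the same

Q = [H⁺]·[F⁻] / [HF] = (0.0140)·(6.25×10⁻⁴) / (0.0164) = 5.34×10⁻⁴
Q = 5.34×10⁻⁴ = K; the system is at equilibrium.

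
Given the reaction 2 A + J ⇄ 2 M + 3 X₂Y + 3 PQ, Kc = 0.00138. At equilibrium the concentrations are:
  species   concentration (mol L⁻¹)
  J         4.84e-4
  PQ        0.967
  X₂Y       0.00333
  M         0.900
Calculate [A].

At equilibrium, Kc = [M]²·[X₂Y]³·[PQ]³ / ([A]²·[J]) = 0.00138.
(0.900)²·(0.00333)³·(0.967)³ / (([A])²·(4.84e-4)) = 0.00138
[A]² = 0.0405 ⇒ [A] = 0.201 mol L⁻¹

[A] = 0.201 mol L⁻¹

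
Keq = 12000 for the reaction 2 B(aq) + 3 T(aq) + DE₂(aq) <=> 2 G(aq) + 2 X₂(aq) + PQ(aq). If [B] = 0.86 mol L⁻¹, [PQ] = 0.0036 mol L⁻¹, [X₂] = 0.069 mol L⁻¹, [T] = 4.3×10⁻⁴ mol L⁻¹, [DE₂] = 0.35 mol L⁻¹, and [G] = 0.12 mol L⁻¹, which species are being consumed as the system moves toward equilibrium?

Q = [G]²·[X₂]²·[PQ] / ([B]²·[T]³·[DE₂]) = (0.12)²·(0.069)²·(0.0036) / ((0.86)²·(4.3×10⁻⁴)³·(0.35)) = 12000
Q = 12000 = Keq; the system is at equilibrium.

none (at equilibrium)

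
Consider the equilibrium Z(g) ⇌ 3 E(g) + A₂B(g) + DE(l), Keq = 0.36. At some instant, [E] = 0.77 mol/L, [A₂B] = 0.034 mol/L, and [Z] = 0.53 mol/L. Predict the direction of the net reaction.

to the right

(DE is a pure liquid — omitted from Q.)
Q = [E]³·[A₂B] / [Z] = (0.77)³·(0.034) / (0.53) = 0.029
Q = 0.029 < Keq = 0.36, so the forward reaction proceeds.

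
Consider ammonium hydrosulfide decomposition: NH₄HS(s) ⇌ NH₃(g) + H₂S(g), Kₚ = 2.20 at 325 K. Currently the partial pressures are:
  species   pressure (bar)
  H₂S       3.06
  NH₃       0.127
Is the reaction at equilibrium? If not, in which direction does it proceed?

(NH₄HS is a pure solid — omitted from Qₚ.)
Qₚ = P(NH₃)·P(H₂S) = (0.127)·(3.06) = 0.389
Qₚ = 0.389 < Kₚ = 2.20, so the forward reaction proceeds.

to the right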